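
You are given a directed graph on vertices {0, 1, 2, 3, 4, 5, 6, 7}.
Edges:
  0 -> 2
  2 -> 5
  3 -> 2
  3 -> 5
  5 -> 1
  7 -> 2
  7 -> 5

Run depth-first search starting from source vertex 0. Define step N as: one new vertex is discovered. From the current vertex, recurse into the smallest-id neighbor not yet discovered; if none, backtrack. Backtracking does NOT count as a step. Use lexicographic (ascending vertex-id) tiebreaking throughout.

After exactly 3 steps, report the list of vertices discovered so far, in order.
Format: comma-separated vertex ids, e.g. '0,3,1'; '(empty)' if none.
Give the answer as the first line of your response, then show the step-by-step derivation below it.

0,2,5

step 1: discover 0; path=0; order=0
step 2: discover 2; path=0>2; order=0,2
step 3: discover 5; path=0>2>5; order=0,2,5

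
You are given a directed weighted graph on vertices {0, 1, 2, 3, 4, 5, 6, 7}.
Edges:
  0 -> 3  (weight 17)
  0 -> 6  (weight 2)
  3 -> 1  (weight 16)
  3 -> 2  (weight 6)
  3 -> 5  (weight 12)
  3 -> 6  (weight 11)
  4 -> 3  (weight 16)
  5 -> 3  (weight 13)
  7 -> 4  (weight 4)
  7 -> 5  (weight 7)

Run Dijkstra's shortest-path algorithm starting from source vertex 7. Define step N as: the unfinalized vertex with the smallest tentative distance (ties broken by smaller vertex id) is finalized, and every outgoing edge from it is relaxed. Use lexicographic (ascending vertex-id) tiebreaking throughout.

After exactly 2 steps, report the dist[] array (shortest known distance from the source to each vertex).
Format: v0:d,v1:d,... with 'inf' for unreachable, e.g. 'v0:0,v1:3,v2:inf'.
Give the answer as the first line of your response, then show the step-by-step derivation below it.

v0:inf,v1:inf,v2:inf,v3:20,v4:4,v5:7,v6:inf,v7:0

step 1: dist = v0:inf,v1:inf,v2:inf,v3:inf,v4:4,v5:7,v6:inf,v7:0
step 2: dist = v0:inf,v1:inf,v2:inf,v3:20,v4:4,v5:7,v6:inf,v7:0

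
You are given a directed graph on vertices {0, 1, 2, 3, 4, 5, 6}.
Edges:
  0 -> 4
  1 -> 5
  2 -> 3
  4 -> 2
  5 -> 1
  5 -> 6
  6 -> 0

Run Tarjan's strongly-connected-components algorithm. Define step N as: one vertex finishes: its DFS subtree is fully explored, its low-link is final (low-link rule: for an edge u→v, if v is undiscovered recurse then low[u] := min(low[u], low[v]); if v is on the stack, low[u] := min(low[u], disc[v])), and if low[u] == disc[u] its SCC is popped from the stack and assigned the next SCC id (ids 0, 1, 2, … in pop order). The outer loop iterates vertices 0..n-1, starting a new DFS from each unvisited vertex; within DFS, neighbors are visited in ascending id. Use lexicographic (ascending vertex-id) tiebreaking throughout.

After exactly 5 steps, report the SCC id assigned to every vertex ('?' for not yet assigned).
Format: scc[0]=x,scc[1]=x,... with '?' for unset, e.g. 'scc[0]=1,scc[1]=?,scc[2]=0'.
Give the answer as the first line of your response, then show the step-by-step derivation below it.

scc[0]=3,scc[1]=?,scc[2]=1,scc[3]=0,scc[4]=2,scc[5]=?,scc[6]=4

step 1: low=(low[0]=0,low[1]=?,low[2]=2,low[3]=3,low[4]=1,low[5]=?,low[6]=?); scc=(scc[0]=?,scc[1]=?,scc[2]=?,scc[3]=0,scc[4]=?,scc[5]=?,scc[6]=?)
step 2: low=(low[0]=0,low[1]=?,low[2]=2,low[3]=3,low[4]=1,low[5]=?,low[6]=?); scc=(scc[0]=?,scc[1]=?,scc[2]=1,scc[3]=0,scc[4]=?,scc[5]=?,scc[6]=?)
step 3: low=(low[0]=0,low[1]=?,low[2]=2,low[3]=3,low[4]=1,low[5]=?,low[6]=?); scc=(scc[0]=?,scc[1]=?,scc[2]=1,scc[3]=0,scc[4]=2,scc[5]=?,scc[6]=?)
step 4: low=(low[0]=0,low[1]=?,low[2]=2,low[3]=3,low[4]=1,low[5]=?,low[6]=?); scc=(scc[0]=3,scc[1]=?,scc[2]=1,scc[3]=0,scc[4]=2,scc[5]=?,scc[6]=?)
step 5: low=(low[0]=0,low[1]=4,low[2]=2,low[3]=3,low[4]=1,low[5]=4,low[6]=6); scc=(scc[0]=3,scc[1]=?,scc[2]=1,scc[3]=0,scc[4]=2,scc[5]=?,scc[6]=4)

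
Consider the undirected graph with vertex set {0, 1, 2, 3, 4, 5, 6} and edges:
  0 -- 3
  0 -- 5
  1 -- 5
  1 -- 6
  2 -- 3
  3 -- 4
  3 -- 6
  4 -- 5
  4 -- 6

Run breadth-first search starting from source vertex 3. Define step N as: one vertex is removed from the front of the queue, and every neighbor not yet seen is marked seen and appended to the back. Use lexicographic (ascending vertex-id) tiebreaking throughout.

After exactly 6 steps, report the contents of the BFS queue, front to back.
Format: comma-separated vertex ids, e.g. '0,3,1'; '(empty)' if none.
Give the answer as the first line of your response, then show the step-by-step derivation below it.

1

step 1: dequeue 3; queue=[0,2,4,6]; order=3
step 2: dequeue 0; queue=[2,4,6,5]; order=3,0
step 3: dequeue 2; queue=[4,6,5]; order=3,0,2
step 4: dequeue 4; queue=[6,5]; order=3,0,2,4
step 5: dequeue 6; queue=[5,1]; order=3,0,2,4,6
step 6: dequeue 5; queue=[1]; order=3,0,2,4,6,5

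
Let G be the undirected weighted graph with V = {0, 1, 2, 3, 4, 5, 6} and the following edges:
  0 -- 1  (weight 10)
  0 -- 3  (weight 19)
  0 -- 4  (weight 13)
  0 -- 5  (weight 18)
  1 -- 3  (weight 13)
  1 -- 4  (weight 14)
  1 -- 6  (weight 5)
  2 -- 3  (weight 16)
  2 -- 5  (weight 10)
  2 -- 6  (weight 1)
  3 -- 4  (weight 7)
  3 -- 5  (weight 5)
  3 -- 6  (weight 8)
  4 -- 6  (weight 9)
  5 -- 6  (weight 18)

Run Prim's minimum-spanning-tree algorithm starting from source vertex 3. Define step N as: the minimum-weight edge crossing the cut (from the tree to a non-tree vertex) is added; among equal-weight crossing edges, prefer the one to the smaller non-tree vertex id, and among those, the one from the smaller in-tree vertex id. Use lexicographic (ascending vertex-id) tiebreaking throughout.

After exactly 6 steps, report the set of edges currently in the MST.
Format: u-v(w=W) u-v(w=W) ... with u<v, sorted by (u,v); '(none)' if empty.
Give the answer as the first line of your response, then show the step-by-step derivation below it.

0-1(w=10) 1-6(w=5) 2-6(w=1) 3-4(w=7) 3-5(w=5) 3-6(w=8)

step 1: add edge 3-5 (w=5); MST = {3-5(w=5)}
step 2: add edge 3-4 (w=7); MST = {3-4(w=7) 3-5(w=5)}
step 3: add edge 3-6 (w=8); MST = {3-4(w=7) 3-5(w=5) 3-6(w=8)}
step 4: add edge 2-6 (w=1); MST = {2-6(w=1) 3-4(w=7) 3-5(w=5) 3-6(w=8)}
step 5: add edge 1-6 (w=5); MST = {1-6(w=5) 2-6(w=1) 3-4(w=7) 3-5(w=5) 3-6(w=8)}
step 6: add edge 0-1 (w=10); MST = {0-1(w=10) 1-6(w=5) 2-6(w=1) 3-4(w=7) 3-5(w=5) 3-6(w=8)}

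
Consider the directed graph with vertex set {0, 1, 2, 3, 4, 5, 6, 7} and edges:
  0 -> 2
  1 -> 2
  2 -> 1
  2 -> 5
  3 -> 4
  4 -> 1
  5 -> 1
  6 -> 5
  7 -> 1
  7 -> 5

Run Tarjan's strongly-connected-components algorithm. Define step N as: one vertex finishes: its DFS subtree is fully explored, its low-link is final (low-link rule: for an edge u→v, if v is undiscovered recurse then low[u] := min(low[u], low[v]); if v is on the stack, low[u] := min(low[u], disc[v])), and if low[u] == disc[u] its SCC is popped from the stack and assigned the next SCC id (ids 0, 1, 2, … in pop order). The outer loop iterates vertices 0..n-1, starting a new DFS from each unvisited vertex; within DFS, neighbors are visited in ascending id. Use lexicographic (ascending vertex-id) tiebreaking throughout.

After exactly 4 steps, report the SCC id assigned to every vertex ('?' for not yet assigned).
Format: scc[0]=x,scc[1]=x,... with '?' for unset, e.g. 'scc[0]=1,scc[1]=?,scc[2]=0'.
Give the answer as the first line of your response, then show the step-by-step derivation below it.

scc[0]=1,scc[1]=0,scc[2]=0,scc[3]=?,scc[4]=?,scc[5]=0,scc[6]=?,scc[7]=?

step 1: low=(low[0]=0,low[1]=1,low[2]=1,low[3]=?,low[4]=?,low[5]=?,low[6]=?,low[7]=?); scc=(scc[0]=?,scc[1]=?,scc[2]=?,scc[3]=?,scc[4]=?,scc[5]=?,scc[6]=?,scc[7]=?)
step 2: low=(low[0]=0,low[1]=1,low[2]=1,low[3]=?,low[4]=?,low[5]=2,low[6]=?,low[7]=?); scc=(scc[0]=?,scc[1]=?,scc[2]=?,scc[3]=?,scc[4]=?,scc[5]=?,scc[6]=?,scc[7]=?)
step 3: low=(low[0]=0,low[1]=1,low[2]=1,low[3]=?,low[4]=?,low[5]=2,low[6]=?,low[7]=?); scc=(scc[0]=?,scc[1]=0,scc[2]=0,scc[3]=?,scc[4]=?,scc[5]=0,scc[6]=?,scc[7]=?)
step 4: low=(low[0]=0,low[1]=1,low[2]=1,low[3]=?,low[4]=?,low[5]=2,low[6]=?,low[7]=?); scc=(scc[0]=1,scc[1]=0,scc[2]=0,scc[3]=?,scc[4]=?,scc[5]=0,scc[6]=?,scc[7]=?)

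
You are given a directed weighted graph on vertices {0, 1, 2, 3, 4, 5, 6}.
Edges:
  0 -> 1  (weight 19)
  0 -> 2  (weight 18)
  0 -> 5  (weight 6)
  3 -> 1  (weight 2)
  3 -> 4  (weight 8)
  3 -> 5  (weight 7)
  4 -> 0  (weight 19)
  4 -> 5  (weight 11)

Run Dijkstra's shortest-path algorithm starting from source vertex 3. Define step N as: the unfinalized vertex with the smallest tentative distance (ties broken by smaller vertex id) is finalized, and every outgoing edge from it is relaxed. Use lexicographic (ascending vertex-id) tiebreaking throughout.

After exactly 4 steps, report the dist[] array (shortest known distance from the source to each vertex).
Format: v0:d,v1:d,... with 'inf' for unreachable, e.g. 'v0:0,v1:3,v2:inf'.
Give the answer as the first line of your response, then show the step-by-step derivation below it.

v0:27,v1:2,v2:inf,v3:0,v4:8,v5:7,v6:inf

step 1: dist = v0:inf,v1:2,v2:inf,v3:0,v4:8,v5:7,v6:inf
step 2: dist = v0:inf,v1:2,v2:inf,v3:0,v4:8,v5:7,v6:inf
step 3: dist = v0:inf,v1:2,v2:inf,v3:0,v4:8,v5:7,v6:inf
step 4: dist = v0:27,v1:2,v2:inf,v3:0,v4:8,v5:7,v6:inf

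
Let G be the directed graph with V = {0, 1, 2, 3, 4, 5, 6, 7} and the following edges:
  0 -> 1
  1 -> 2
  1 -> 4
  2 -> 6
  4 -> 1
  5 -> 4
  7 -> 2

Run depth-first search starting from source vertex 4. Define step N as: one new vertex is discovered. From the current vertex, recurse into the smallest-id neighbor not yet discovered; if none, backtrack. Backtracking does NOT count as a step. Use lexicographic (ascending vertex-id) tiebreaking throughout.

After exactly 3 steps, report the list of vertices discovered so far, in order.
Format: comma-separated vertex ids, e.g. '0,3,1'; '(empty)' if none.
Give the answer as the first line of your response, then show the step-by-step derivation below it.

4,1,2

step 1: discover 4; path=4; order=4
step 2: discover 1; path=4>1; order=4,1
step 3: discover 2; path=4>1>2; order=4,1,2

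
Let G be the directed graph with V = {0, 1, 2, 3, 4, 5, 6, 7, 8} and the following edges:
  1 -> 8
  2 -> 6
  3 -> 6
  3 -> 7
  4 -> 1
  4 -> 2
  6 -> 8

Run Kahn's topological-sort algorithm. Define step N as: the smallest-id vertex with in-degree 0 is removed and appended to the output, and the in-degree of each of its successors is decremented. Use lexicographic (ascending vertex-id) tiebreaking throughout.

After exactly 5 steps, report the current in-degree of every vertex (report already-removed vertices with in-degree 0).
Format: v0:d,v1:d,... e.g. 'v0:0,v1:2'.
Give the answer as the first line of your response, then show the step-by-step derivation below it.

v0:0,v1:0,v2:0,v3:0,v4:0,v5:0,v6:0,v7:0,v8:1

step 1: output 0; order=[0]; indeg=(0,1,1,0,0,0,2,1,2)
step 2: output 3; order=[0,3]; indeg=(0,1,1,0,0,0,1,0,2)
step 3: output 4; order=[0,3,4]; indeg=(0,0,0,0,0,0,1,0,2)
step 4: output 1; order=[0,3,4,1]; indeg=(0,0,0,0,0,0,1,0,1)
step 5: output 2; order=[0,3,4,1,2]; indeg=(0,0,0,0,0,0,0,0,1)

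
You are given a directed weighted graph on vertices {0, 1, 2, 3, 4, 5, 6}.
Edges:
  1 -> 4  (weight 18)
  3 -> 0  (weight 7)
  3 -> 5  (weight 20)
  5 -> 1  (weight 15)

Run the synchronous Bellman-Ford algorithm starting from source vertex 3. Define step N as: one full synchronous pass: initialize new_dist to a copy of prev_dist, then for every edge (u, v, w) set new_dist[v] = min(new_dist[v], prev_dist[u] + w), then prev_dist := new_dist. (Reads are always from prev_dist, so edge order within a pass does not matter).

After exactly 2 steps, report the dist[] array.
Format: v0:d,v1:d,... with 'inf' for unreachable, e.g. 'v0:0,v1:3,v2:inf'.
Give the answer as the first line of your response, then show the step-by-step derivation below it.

v0:7,v1:35,v2:inf,v3:0,v4:inf,v5:20,v6:inf

step 1: dist = v0:7,v1:inf,v2:inf,v3:0,v4:inf,v5:20,v6:inf
step 2: dist = v0:7,v1:35,v2:inf,v3:0,v4:inf,v5:20,v6:inf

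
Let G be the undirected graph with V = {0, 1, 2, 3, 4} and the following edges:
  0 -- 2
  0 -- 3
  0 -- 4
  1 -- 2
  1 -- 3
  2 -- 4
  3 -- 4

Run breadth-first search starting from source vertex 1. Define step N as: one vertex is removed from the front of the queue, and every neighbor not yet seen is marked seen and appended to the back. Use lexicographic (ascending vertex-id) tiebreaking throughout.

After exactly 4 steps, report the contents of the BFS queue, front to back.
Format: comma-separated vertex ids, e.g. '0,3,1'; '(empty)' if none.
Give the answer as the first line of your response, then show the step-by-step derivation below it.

4

step 1: dequeue 1; queue=[2,3]; order=1
step 2: dequeue 2; queue=[3,0,4]; order=1,2
step 3: dequeue 3; queue=[0,4]; order=1,2,3
step 4: dequeue 0; queue=[4]; order=1,2,3,0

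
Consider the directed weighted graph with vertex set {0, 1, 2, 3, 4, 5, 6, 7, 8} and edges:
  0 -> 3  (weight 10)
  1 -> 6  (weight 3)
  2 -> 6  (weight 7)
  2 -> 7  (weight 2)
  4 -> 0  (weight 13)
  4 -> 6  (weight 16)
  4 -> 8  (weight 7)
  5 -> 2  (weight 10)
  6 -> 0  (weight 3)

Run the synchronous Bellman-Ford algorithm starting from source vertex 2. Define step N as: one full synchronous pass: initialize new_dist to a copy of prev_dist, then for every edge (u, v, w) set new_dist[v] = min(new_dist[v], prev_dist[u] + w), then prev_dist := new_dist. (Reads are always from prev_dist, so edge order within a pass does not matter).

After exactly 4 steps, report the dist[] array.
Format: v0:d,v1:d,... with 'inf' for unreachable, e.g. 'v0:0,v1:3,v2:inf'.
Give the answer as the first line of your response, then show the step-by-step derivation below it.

v0:10,v1:inf,v2:0,v3:20,v4:inf,v5:inf,v6:7,v7:2,v8:inf

step 1: dist = v0:inf,v1:inf,v2:0,v3:inf,v4:inf,v5:inf,v6:7,v7:2,v8:inf
step 2: dist = v0:10,v1:inf,v2:0,v3:inf,v4:inf,v5:inf,v6:7,v7:2,v8:inf
step 3: dist = v0:10,v1:inf,v2:0,v3:20,v4:inf,v5:inf,v6:7,v7:2,v8:inf
step 4: dist = v0:10,v1:inf,v2:0,v3:20,v4:inf,v5:inf,v6:7,v7:2,v8:inf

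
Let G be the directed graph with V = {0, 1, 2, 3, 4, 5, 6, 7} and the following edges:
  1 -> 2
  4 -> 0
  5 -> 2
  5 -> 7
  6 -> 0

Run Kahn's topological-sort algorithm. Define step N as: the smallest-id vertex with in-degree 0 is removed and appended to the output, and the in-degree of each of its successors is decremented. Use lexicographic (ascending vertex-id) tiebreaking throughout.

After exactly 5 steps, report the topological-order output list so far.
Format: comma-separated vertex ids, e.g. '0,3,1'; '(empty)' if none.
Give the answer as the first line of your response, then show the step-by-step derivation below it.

1,3,4,5,2

step 1: output 1; order=[1]; indeg=(2,0,1,0,0,0,0,1)
step 2: output 3; order=[1,3]; indeg=(2,0,1,0,0,0,0,1)
step 3: output 4; order=[1,3,4]; indeg=(1,0,1,0,0,0,0,1)
step 4: output 5; order=[1,3,4,5]; indeg=(1,0,0,0,0,0,0,0)
step 5: output 2; order=[1,3,4,5,2]; indeg=(1,0,0,0,0,0,0,0)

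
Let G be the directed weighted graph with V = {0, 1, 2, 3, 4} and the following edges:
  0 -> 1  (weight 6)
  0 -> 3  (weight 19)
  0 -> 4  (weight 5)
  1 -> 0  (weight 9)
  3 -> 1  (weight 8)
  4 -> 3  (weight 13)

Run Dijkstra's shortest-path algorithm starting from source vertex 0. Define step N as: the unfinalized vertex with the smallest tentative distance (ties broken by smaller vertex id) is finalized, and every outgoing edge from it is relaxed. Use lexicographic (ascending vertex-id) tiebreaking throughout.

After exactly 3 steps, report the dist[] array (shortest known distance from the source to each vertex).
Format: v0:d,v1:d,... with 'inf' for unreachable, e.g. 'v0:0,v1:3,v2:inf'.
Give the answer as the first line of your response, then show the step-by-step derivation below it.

v0:0,v1:6,v2:inf,v3:18,v4:5

step 1: dist = v0:0,v1:6,v2:inf,v3:19,v4:5
step 2: dist = v0:0,v1:6,v2:inf,v3:18,v4:5
step 3: dist = v0:0,v1:6,v2:inf,v3:18,v4:5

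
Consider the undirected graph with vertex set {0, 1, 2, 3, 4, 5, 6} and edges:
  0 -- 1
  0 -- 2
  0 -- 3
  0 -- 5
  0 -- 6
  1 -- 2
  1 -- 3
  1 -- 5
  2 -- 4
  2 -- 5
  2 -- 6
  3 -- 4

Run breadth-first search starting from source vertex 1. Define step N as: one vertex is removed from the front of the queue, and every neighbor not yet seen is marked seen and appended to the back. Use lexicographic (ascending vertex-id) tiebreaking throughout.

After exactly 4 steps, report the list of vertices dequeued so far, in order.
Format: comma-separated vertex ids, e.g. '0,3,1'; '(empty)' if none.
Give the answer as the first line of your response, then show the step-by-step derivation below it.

1,0,2,3

step 1: dequeue 1; queue=[0,2,3,5]; order=1
step 2: dequeue 0; queue=[2,3,5,6]; order=1,0
step 3: dequeue 2; queue=[3,5,6,4]; order=1,0,2
step 4: dequeue 3; queue=[5,6,4]; order=1,0,2,3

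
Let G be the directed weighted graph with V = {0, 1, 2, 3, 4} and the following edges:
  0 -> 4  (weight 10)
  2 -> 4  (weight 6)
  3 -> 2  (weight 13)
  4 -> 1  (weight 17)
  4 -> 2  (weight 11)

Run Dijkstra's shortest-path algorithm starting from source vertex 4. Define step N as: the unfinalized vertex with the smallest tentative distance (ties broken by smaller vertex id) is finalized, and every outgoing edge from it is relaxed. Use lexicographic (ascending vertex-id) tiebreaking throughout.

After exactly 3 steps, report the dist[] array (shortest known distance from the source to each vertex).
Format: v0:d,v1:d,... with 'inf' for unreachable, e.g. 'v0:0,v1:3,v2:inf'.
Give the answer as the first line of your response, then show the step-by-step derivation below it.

v0:inf,v1:17,v2:11,v3:inf,v4:0

step 1: dist = v0:inf,v1:17,v2:11,v3:inf,v4:0
step 2: dist = v0:inf,v1:17,v2:11,v3:inf,v4:0
step 3: dist = v0:inf,v1:17,v2:11,v3:inf,v4:0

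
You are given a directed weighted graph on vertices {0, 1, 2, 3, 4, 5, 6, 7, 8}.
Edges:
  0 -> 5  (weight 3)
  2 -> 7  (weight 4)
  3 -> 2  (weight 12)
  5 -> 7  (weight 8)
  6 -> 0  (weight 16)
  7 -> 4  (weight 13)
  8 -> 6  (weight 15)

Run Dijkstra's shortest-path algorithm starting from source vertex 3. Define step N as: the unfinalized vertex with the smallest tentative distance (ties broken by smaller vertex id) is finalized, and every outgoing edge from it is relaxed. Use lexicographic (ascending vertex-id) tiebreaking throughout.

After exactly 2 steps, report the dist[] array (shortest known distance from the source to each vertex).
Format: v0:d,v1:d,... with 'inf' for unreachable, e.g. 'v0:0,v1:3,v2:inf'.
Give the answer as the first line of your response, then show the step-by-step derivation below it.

v0:inf,v1:inf,v2:12,v3:0,v4:inf,v5:inf,v6:inf,v7:16,v8:inf

step 1: dist = v0:inf,v1:inf,v2:12,v3:0,v4:inf,v5:inf,v6:inf,v7:inf,v8:inf
step 2: dist = v0:inf,v1:inf,v2:12,v3:0,v4:inf,v5:inf,v6:inf,v7:16,v8:inf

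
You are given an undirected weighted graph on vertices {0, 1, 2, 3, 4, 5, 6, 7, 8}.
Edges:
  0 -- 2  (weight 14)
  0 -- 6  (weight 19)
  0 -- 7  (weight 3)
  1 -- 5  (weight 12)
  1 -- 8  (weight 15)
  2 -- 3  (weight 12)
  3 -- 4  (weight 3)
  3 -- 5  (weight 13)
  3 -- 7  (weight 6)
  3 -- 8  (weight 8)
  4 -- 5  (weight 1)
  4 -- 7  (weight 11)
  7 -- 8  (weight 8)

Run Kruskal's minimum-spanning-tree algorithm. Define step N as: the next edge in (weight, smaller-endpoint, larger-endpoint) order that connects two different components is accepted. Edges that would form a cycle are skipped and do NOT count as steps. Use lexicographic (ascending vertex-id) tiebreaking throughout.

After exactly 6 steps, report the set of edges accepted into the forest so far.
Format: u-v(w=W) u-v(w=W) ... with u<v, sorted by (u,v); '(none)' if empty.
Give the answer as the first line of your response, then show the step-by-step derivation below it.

0-7(w=3) 1-5(w=12) 3-4(w=3) 3-7(w=6) 3-8(w=8) 4-5(w=1)

step 1: add edge 4-5 (w=1); MST = {4-5(w=1)}
step 2: add edge 0-7 (w=3); MST = {0-7(w=3) 4-5(w=1)}
step 3: add edge 3-4 (w=3); MST = {0-7(w=3) 3-4(w=3) 4-5(w=1)}
step 4: add edge 3-7 (w=6); MST = {0-7(w=3) 3-4(w=3) 3-7(w=6) 4-5(w=1)}
step 5: add edge 3-8 (w=8); MST = {0-7(w=3) 3-4(w=3) 3-7(w=6) 3-8(w=8) 4-5(w=1)}
step 6: add edge 1-5 (w=12); MST = {0-7(w=3) 1-5(w=12) 3-4(w=3) 3-7(w=6) 3-8(w=8) 4-5(w=1)}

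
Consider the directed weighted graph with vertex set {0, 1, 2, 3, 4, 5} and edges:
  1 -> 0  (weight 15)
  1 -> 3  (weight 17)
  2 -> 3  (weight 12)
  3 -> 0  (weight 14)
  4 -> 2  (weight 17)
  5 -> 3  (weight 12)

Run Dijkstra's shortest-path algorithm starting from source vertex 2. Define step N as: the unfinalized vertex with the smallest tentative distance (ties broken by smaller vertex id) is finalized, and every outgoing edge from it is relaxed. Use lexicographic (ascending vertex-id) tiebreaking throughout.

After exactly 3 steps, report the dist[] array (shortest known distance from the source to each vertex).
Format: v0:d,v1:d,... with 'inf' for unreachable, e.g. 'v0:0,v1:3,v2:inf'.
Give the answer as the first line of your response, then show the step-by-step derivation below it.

v0:26,v1:inf,v2:0,v3:12,v4:inf,v5:inf

step 1: dist = v0:inf,v1:inf,v2:0,v3:12,v4:inf,v5:inf
step 2: dist = v0:26,v1:inf,v2:0,v3:12,v4:inf,v5:inf
step 3: dist = v0:26,v1:inf,v2:0,v3:12,v4:inf,v5:inf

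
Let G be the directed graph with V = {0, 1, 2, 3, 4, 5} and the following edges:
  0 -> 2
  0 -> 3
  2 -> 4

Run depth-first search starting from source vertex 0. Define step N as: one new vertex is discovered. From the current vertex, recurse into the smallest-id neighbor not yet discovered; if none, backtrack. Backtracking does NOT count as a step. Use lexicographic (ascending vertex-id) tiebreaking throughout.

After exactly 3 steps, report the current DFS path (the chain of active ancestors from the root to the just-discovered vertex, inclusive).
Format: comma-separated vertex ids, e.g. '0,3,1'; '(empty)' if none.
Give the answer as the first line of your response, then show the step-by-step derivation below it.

0,2,4

step 1: discover 0; path=0; order=0
step 2: discover 2; path=0>2; order=0,2
step 3: discover 4; path=0>2>4; order=0,2,4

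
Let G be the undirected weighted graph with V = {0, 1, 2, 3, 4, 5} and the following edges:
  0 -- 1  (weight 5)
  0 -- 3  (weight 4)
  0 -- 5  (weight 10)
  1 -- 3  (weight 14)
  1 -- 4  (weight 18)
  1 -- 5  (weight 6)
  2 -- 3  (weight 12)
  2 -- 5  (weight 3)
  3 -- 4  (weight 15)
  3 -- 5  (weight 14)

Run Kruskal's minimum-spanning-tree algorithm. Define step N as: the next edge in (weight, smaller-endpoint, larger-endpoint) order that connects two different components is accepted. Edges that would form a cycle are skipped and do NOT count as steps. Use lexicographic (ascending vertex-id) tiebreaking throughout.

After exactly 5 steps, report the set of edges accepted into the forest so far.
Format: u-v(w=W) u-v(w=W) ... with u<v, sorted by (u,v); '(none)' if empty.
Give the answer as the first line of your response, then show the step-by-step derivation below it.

0-1(w=5) 0-3(w=4) 1-5(w=6) 2-5(w=3) 3-4(w=15)

step 1: add edge 2-5 (w=3); MST = {2-5(w=3)}
step 2: add edge 0-3 (w=4); MST = {0-3(w=4) 2-5(w=3)}
step 3: add edge 0-1 (w=5); MST = {0-1(w=5) 0-3(w=4) 2-5(w=3)}
step 4: add edge 1-5 (w=6); MST = {0-1(w=5) 0-3(w=4) 1-5(w=6) 2-5(w=3)}
step 5: add edge 3-4 (w=15); MST = {0-1(w=5) 0-3(w=4) 1-5(w=6) 2-5(w=3) 3-4(w=15)}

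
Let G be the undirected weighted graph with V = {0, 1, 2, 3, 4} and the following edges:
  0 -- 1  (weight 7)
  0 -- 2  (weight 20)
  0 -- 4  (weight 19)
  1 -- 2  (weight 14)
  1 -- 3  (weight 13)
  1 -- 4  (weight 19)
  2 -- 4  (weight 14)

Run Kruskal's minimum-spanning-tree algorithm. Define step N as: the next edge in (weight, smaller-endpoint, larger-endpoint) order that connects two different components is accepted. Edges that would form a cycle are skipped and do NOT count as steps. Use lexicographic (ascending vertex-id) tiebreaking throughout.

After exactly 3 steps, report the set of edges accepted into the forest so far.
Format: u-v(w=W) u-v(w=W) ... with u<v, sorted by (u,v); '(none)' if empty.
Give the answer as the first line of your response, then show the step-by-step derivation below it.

0-1(w=7) 1-2(w=14) 1-3(w=13)

step 1: add edge 0-1 (w=7); MST = {0-1(w=7)}
step 2: add edge 1-3 (w=13); MST = {0-1(w=7) 1-3(w=13)}
step 3: add edge 1-2 (w=14); MST = {0-1(w=7) 1-2(w=14) 1-3(w=13)}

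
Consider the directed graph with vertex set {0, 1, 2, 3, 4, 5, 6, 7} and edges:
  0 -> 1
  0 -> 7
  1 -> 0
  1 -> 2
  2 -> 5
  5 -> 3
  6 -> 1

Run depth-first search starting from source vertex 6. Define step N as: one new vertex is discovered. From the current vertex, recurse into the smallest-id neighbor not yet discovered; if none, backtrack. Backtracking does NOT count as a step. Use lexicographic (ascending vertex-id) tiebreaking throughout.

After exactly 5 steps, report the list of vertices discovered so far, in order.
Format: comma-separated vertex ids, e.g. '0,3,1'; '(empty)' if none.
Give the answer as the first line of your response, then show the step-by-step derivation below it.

6,1,0,7,2

step 1: discover 6; path=6; order=6
step 2: discover 1; path=6>1; order=6,1
step 3: discover 0; path=6>1>0; order=6,1,0
step 4: discover 7; path=6>1>0>7; order=6,1,0,7
step 5: discover 2; path=6>1>2; order=6,1,0,7,2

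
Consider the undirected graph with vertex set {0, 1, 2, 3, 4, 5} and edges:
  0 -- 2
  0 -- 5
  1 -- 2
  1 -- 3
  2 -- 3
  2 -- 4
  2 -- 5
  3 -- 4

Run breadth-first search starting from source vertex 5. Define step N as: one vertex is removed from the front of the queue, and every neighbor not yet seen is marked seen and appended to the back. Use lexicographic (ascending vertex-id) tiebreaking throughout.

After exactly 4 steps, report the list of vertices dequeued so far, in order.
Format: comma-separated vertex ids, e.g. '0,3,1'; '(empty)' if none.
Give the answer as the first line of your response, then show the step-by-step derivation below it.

5,0,2,1

step 1: dequeue 5; queue=[0,2]; order=5
step 2: dequeue 0; queue=[2]; order=5,0
step 3: dequeue 2; queue=[1,3,4]; order=5,0,2
step 4: dequeue 1; queue=[3,4]; order=5,0,2,1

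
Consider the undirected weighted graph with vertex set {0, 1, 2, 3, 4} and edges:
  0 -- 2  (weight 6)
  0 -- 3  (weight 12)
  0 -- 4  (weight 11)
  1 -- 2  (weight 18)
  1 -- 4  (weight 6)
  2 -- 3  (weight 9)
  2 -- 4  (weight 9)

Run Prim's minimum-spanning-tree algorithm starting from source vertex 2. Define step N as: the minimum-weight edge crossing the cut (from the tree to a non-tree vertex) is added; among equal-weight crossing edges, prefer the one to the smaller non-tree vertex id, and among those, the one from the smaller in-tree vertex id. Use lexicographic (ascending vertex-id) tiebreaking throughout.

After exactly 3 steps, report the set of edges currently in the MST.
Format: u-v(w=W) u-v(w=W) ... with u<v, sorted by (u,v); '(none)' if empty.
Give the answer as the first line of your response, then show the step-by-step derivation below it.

0-2(w=6) 2-3(w=9) 2-4(w=9)

step 1: add edge 0-2 (w=6); MST = {0-2(w=6)}
step 2: add edge 2-3 (w=9); MST = {0-2(w=6) 2-3(w=9)}
step 3: add edge 2-4 (w=9); MST = {0-2(w=6) 2-3(w=9) 2-4(w=9)}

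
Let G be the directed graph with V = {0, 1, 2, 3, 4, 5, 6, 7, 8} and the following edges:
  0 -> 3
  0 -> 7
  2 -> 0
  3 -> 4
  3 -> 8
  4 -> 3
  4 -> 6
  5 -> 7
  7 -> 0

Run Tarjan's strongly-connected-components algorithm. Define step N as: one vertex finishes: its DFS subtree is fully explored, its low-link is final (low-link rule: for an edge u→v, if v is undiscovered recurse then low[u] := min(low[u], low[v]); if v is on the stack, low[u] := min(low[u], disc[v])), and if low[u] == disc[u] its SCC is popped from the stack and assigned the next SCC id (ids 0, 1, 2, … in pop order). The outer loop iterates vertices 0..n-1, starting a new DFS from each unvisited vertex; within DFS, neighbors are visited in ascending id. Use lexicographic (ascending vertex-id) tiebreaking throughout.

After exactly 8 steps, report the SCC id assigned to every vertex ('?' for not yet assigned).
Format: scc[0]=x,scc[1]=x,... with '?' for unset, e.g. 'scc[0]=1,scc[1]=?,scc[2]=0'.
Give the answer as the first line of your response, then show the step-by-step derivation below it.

scc[0]=3,scc[1]=4,scc[2]=5,scc[3]=2,scc[4]=2,scc[5]=?,scc[6]=0,scc[7]=3,scc[8]=1

step 1: low=(low[0]=0,low[1]=?,low[2]=?,low[3]=1,low[4]=1,low[5]=?,low[6]=3,low[7]=?,low[8]=?); scc=(scc[0]=?,scc[1]=?,scc[2]=?,scc[3]=?,scc[4]=?,scc[5]=?,scc[6]=0,scc[7]=?,scc[8]=?)
step 2: low=(low[0]=0,low[1]=?,low[2]=?,low[3]=1,low[4]=1,low[5]=?,low[6]=3,low[7]=?,low[8]=?); scc=(scc[0]=?,scc[1]=?,scc[2]=?,scc[3]=?,scc[4]=?,scc[5]=?,scc[6]=0,scc[7]=?,scc[8]=?)
step 3: low=(low[0]=0,low[1]=?,low[2]=?,low[3]=1,low[4]=1,low[5]=?,low[6]=3,low[7]=?,low[8]=4); scc=(scc[0]=?,scc[1]=?,scc[2]=?,scc[3]=?,scc[4]=?,scc[5]=?,scc[6]=0,scc[7]=?,scc[8]=1)
step 4: low=(low[0]=0,low[1]=?,low[2]=?,low[3]=1,low[4]=1,low[5]=?,low[6]=3,low[7]=?,low[8]=4); scc=(scc[0]=?,scc[1]=?,scc[2]=?,scc[3]=2,scc[4]=2,scc[5]=?,scc[6]=0,scc[7]=?,scc[8]=1)
step 5: low=(low[0]=0,low[1]=?,low[2]=?,low[3]=1,low[4]=1,low[5]=?,low[6]=3,low[7]=0,low[8]=4); scc=(scc[0]=?,scc[1]=?,scc[2]=?,scc[3]=2,scc[4]=2,scc[5]=?,scc[6]=0,scc[7]=?,scc[8]=1)
step 6: low=(low[0]=0,low[1]=?,low[2]=?,low[3]=1,low[4]=1,low[5]=?,low[6]=3,low[7]=0,low[8]=4); scc=(scc[0]=3,scc[1]=?,scc[2]=?,scc[3]=2,scc[4]=2,scc[5]=?,scc[6]=0,scc[7]=3,scc[8]=1)
step 7: low=(low[0]=0,low[1]=6,low[2]=?,low[3]=1,low[4]=1,low[5]=?,low[6]=3,low[7]=0,low[8]=4); scc=(scc[0]=3,scc[1]=4,scc[2]=?,scc[3]=2,scc[4]=2,scc[5]=?,scc[6]=0,scc[7]=3,scc[8]=1)
step 8: low=(low[0]=0,low[1]=6,low[2]=7,low[3]=1,low[4]=1,low[5]=?,low[6]=3,low[7]=0,low[8]=4); scc=(scc[0]=3,scc[1]=4,scc[2]=5,scc[3]=2,scc[4]=2,scc[5]=?,scc[6]=0,scc[7]=3,scc[8]=1)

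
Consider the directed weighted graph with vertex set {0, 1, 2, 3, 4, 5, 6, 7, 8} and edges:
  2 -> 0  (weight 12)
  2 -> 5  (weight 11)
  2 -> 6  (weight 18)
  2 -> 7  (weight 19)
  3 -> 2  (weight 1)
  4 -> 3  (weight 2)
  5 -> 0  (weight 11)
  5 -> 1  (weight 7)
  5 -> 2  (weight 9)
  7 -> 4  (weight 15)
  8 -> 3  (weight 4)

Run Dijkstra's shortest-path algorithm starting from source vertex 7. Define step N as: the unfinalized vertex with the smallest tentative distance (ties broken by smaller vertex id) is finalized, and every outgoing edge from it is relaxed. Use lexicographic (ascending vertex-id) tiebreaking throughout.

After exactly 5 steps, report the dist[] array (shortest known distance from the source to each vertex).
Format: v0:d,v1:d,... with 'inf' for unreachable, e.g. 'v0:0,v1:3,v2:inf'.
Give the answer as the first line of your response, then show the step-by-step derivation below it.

v0:30,v1:36,v2:18,v3:17,v4:15,v5:29,v6:36,v7:0,v8:inf

step 1: dist = v0:inf,v1:inf,v2:inf,v3:inf,v4:15,v5:inf,v6:inf,v7:0,v8:inf
step 2: dist = v0:inf,v1:inf,v2:inf,v3:17,v4:15,v5:inf,v6:inf,v7:0,v8:inf
step 3: dist = v0:inf,v1:inf,v2:18,v3:17,v4:15,v5:inf,v6:inf,v7:0,v8:inf
step 4: dist = v0:30,v1:inf,v2:18,v3:17,v4:15,v5:29,v6:36,v7:0,v8:inf
step 5: dist = v0:30,v1:36,v2:18,v3:17,v4:15,v5:29,v6:36,v7:0,v8:inf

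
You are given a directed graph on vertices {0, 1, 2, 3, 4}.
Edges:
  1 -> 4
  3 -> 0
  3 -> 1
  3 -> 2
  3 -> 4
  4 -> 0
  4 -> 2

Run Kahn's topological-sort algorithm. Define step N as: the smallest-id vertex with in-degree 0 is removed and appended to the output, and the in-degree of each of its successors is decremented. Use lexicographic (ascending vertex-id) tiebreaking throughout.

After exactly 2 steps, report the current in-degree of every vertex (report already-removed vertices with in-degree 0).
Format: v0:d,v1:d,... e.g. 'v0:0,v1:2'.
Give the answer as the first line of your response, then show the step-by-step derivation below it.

v0:1,v1:0,v2:1,v3:0,v4:0

step 1: output 3; order=[3]; indeg=(1,0,1,0,1)
step 2: output 1; order=[3,1]; indeg=(1,0,1,0,0)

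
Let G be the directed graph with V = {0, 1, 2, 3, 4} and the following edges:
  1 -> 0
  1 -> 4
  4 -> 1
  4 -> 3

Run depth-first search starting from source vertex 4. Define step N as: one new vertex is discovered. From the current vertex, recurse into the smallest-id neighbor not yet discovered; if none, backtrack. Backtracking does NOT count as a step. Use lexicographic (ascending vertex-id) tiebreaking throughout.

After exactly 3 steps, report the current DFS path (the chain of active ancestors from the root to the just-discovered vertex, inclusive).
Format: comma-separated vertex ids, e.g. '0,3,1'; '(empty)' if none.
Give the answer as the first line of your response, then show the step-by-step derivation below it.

4,1,0

step 1: discover 4; path=4; order=4
step 2: discover 1; path=4>1; order=4,1
step 3: discover 0; path=4>1>0; order=4,1,0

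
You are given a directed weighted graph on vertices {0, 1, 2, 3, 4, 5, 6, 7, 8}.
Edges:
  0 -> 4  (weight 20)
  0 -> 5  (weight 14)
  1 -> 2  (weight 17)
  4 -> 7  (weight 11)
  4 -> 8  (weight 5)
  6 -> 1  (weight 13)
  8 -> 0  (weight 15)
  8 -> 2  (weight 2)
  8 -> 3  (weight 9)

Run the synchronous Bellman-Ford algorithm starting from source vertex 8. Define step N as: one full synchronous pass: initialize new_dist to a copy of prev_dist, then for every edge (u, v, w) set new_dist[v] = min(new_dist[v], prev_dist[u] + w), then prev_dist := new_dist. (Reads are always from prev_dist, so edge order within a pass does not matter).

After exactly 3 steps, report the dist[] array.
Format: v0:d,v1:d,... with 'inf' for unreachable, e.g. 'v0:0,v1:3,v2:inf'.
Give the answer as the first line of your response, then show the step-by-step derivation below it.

v0:15,v1:inf,v2:2,v3:9,v4:35,v5:29,v6:inf,v7:46,v8:0

step 1: dist = v0:15,v1:inf,v2:2,v3:9,v4:inf,v5:inf,v6:inf,v7:inf,v8:0
step 2: dist = v0:15,v1:inf,v2:2,v3:9,v4:35,v5:29,v6:inf,v7:inf,v8:0
step 3: dist = v0:15,v1:inf,v2:2,v3:9,v4:35,v5:29,v6:inf,v7:46,v8:0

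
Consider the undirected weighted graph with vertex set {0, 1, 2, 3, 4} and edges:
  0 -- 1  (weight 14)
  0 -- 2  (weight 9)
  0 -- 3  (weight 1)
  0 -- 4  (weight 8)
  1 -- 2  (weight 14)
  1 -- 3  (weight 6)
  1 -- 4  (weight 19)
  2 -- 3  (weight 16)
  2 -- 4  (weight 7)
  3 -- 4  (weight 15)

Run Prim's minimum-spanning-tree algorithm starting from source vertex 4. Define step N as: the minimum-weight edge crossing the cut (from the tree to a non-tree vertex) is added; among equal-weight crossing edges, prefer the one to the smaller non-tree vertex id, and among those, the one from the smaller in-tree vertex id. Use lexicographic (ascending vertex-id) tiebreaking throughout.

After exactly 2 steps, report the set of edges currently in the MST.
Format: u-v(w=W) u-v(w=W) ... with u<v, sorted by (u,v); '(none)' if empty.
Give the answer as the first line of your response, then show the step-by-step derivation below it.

0-4(w=8) 2-4(w=7)

step 1: add edge 2-4 (w=7); MST = {2-4(w=7)}
step 2: add edge 0-4 (w=8); MST = {0-4(w=8) 2-4(w=7)}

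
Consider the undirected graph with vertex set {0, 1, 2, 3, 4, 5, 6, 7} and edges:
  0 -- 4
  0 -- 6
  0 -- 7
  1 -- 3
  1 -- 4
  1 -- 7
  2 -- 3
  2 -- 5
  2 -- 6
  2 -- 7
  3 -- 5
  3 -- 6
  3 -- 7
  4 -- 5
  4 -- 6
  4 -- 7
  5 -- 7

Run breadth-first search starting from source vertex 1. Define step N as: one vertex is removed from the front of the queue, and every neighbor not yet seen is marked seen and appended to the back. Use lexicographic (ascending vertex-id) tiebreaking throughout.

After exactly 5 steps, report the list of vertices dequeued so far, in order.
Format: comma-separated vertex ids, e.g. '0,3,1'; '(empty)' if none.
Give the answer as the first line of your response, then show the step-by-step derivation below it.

1,3,4,7,2

step 1: dequeue 1; queue=[3,4,7]; order=1
step 2: dequeue 3; queue=[4,7,2,5,6]; order=1,3
step 3: dequeue 4; queue=[7,2,5,6,0]; order=1,3,4
step 4: dequeue 7; queue=[2,5,6,0]; order=1,3,4,7
step 5: dequeue 2; queue=[5,6,0]; order=1,3,4,7,2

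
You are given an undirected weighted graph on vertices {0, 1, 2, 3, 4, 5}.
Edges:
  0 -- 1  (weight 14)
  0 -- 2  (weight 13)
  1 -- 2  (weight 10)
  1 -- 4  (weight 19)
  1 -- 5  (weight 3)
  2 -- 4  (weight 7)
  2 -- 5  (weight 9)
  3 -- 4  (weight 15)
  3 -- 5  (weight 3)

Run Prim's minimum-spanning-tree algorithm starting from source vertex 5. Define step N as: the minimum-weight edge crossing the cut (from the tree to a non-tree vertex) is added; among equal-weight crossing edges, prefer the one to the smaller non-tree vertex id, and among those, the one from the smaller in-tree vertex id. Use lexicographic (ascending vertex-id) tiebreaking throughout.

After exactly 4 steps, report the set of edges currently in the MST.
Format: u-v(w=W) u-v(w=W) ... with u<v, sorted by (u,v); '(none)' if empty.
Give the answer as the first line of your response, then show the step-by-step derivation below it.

1-5(w=3) 2-4(w=7) 2-5(w=9) 3-5(w=3)

step 1: add edge 1-5 (w=3); MST = {1-5(w=3)}
step 2: add edge 3-5 (w=3); MST = {1-5(w=3) 3-5(w=3)}
step 3: add edge 2-5 (w=9); MST = {1-5(w=3) 2-5(w=9) 3-5(w=3)}
step 4: add edge 2-4 (w=7); MST = {1-5(w=3) 2-4(w=7) 2-5(w=9) 3-5(w=3)}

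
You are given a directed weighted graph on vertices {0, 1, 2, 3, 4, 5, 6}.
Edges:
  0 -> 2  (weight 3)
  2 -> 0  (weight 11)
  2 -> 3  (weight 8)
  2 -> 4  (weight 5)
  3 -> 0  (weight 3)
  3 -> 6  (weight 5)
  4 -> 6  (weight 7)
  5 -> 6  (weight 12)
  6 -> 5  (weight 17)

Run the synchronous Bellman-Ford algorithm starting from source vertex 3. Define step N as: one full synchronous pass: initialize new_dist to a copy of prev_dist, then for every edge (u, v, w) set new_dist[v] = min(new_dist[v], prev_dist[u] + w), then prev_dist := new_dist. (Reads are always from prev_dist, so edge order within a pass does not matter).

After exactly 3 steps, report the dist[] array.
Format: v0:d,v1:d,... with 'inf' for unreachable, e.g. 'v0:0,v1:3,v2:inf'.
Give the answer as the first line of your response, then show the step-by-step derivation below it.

v0:3,v1:inf,v2:6,v3:0,v4:11,v5:22,v6:5

step 1: dist = v0:3,v1:inf,v2:inf,v3:0,v4:inf,v5:inf,v6:5
step 2: dist = v0:3,v1:inf,v2:6,v3:0,v4:inf,v5:22,v6:5
step 3: dist = v0:3,v1:inf,v2:6,v3:0,v4:11,v5:22,v6:5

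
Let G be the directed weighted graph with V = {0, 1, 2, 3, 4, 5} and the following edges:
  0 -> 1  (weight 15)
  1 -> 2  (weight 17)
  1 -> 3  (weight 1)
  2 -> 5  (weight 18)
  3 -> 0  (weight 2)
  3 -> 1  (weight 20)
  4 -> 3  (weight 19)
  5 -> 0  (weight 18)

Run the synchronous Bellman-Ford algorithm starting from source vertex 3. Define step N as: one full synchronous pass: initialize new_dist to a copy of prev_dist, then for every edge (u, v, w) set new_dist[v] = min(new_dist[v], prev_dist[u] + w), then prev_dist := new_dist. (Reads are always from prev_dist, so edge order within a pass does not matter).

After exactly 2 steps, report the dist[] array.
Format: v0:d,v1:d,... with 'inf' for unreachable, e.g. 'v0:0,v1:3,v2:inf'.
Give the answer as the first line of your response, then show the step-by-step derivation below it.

v0:2,v1:17,v2:37,v3:0,v4:inf,v5:inf

step 1: dist = v0:2,v1:20,v2:inf,v3:0,v4:inf,v5:inf
step 2: dist = v0:2,v1:17,v2:37,v3:0,v4:inf,v5:inf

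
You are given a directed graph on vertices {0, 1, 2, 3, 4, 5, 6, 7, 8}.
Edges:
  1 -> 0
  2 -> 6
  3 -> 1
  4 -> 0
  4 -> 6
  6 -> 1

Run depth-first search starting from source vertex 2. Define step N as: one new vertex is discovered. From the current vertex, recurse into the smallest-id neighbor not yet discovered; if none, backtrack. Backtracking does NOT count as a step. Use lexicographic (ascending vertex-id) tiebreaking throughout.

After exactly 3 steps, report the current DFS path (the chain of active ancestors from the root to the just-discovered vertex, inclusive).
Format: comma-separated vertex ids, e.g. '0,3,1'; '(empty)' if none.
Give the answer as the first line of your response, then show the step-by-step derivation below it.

2,6,1

step 1: discover 2; path=2; order=2
step 2: discover 6; path=2>6; order=2,6
step 3: discover 1; path=2>6>1; order=2,6,1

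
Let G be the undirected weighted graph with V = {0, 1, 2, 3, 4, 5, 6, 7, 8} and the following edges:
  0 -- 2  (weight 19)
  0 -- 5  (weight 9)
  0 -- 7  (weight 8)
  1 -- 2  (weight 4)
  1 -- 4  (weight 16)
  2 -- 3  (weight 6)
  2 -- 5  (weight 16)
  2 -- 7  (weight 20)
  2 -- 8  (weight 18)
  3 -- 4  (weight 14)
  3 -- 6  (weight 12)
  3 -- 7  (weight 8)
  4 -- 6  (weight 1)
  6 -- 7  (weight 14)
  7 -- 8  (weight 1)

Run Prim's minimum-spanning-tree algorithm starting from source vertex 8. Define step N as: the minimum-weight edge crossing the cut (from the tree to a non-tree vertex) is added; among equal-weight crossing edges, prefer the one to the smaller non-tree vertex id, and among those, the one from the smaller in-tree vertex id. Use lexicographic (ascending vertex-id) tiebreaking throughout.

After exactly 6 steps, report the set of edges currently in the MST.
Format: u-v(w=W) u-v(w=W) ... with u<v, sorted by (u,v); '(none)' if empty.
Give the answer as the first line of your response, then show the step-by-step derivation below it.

0-5(w=9) 0-7(w=8) 1-2(w=4) 2-3(w=6) 3-7(w=8) 7-8(w=1)

step 1: add edge 7-8 (w=1); MST = {7-8(w=1)}
step 2: add edge 0-7 (w=8); MST = {0-7(w=8) 7-8(w=1)}
step 3: add edge 3-7 (w=8); MST = {0-7(w=8) 3-7(w=8) 7-8(w=1)}
step 4: add edge 2-3 (w=6); MST = {0-7(w=8) 2-3(w=6) 3-7(w=8) 7-8(w=1)}
step 5: add edge 1-2 (w=4); MST = {0-7(w=8) 1-2(w=4) 2-3(w=6) 3-7(w=8) 7-8(w=1)}
step 6: add edge 0-5 (w=9); MST = {0-5(w=9) 0-7(w=8) 1-2(w=4) 2-3(w=6) 3-7(w=8) 7-8(w=1)}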